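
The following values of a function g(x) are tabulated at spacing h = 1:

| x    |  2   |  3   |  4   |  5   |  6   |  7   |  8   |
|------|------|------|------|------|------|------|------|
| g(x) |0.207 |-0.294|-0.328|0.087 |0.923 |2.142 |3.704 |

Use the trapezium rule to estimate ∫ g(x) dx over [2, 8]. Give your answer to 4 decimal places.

4.4855

h = 1, n = 6.
(h/2)·[y₀ + 2y₁ + 2y₂ + 2y₃ + 2y₄ + 2y₅ + y₆] = 0.5·(8.971) = 4.4855.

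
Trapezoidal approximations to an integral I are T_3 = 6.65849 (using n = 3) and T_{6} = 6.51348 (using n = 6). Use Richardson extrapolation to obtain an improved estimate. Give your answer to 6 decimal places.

R = (4·T_{6} − T_3) / 3 = (4·6.51348 − 6.65849)/3 = (19.39543)/3 = 6.465143.

6.465143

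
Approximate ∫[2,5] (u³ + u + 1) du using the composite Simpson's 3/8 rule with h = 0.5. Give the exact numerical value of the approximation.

165.75

h = (5 − 2)/6 = 0.5.
Nodes u₀,…,u₆ = 2, 2.5, 3, 3.5, 4, 4.5, 5.
f(u) = u³ + u + 1: f₀=11, f₁=19.125, f₂=31, f₃=47.375, f₄=69, f₅=96.625, f₆=131.
(3h/8)·[f₀ + 3f₁ + 3f₂ + 2f₃ + 3f₄ + 3f₅ + f₆] = 0.1875·(884) = 165.75.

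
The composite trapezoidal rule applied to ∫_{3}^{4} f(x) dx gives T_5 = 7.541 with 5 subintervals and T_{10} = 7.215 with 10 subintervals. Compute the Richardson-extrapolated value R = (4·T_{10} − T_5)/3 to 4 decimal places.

7.1063

R = (4·T_{10} − T_5) / 3 = (4·7.215 − 7.541)/3 = (21.319)/3 = 7.1063.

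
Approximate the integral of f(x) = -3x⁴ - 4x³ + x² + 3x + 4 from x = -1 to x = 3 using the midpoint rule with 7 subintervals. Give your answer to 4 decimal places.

h = (3 − (-1))/7 = 0.571429.
Midpoints m₁,…,m₇ = -0.714286, -0.142857, 0.428571, 1, 1.571429, 2.142857, 2.714286.
f(m₁)=3.044148, f(m₂)=3.602249, f(m₃)=5.053311, f(m₄)=1, f(m₅)=-22.631820, f(m₆)=-87.593086, f(m₇)=-223.311537.
h·[f(m₁) + f(m₂) + f(m₃) + f(m₄) + f(m₅) + f(m₆) + f(m₇)] = 0.571429·(-320.836735) = -183.3353.

-183.3353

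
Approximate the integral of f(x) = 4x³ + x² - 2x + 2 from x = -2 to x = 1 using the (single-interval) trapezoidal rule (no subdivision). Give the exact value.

-25.5

T = (b−a)/2 · [f(-2) + f(1)] = 1.5·[(-22) + 5] = -25.5.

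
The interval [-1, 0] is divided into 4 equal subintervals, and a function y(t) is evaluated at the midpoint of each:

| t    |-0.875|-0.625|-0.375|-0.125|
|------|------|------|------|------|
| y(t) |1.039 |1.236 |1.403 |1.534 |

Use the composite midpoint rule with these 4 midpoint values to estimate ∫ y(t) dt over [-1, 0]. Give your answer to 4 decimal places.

h = 0.25, n = 4.
h·[y(m₁) + y(m₂) + y(m₃) + y(m₄)] = 0.25·(5.212) = 1.3030.

1.3030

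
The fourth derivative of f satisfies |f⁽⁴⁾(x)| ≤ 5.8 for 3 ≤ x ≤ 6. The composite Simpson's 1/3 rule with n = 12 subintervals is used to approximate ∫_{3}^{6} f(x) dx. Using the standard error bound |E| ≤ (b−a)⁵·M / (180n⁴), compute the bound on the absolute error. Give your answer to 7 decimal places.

0.0003776

|E| ≤ (3)⁵·5.8 / (180·12⁴) = 1409.4/3732480 = 0.0003776.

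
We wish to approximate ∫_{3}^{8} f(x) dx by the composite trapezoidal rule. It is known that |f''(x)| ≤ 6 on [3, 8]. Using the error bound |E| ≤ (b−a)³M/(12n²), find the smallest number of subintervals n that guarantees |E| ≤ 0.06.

33

Need 750/(12n²) ≤ 0.06.
n² ≥ 750/(12·0.06) = 1041.67 ⇒ n ≥ 32.2749, so the smallest n is 33.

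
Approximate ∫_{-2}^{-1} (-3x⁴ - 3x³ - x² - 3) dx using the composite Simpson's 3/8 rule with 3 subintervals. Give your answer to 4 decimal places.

-12.6944

h = (-1 − (-2))/3 = 0.333333.
Nodes x₀,…,x₃ = -2, -1.666667, -1.333333, -1.
f(x) = -3x⁴ - 3x³ - x² - 3: f₀=-31, f₁=-15.037037, f₂=-7.148148, f₃=-4.
(3h/8)·[f₀ + 3f₁ + 3f₂ + f₃] = 0.125·(-101.555556) = -12.6944.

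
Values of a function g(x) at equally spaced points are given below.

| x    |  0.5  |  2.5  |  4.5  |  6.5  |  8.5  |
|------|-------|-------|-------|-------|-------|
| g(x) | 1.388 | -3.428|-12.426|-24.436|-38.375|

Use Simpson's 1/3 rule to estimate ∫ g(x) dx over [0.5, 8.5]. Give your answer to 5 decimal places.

-115.53000

h = 2, n = 4.
(h/3)·[y₀ + 4y₁ + 2y₂ + 4y₃ + y₄] = 0.666667·(-173.295) = -115.53000.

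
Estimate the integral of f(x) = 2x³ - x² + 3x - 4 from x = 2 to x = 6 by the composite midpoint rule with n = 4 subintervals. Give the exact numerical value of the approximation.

595

h = (6 − 2)/4 = 1.
Midpoints m₁,…,m₄ = 2.5, 3.5, 4.5, 5.5.
f(m₁)=28.5, f(m₂)=80, f(m₃)=171.5, f(m₄)=315.
h·[f(m₁) + f(m₂) + f(m₃) + f(m₄)] = 1·(595) = 595.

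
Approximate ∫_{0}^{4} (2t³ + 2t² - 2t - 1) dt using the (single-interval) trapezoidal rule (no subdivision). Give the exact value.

300

T = (b−a)/2 · [f(0) + f(4)] = 2·[(-1) + 151] = 300.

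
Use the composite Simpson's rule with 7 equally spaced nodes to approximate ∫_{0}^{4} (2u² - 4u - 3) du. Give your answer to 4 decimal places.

h = (4 − 0)/6 = 0.666667.
Nodes u₀,…,u₆ = 0, 0.666667, 1.333333, 2, 2.666667, 3.333333, 4.
f(u) = 2u² - 4u - 3: f₀=-3, f₁=-4.777778, f₂=-4.777778, f₃=-3, f₄=0.555556, f₅=5.888889, f₆=13.
(h/3)·[f₀ + 4f₁ + 2f₂ + 4f₃ + 2f₄ + 4f₅ + f₆] = 0.222222·(-6) = -1.3333.

-1.3333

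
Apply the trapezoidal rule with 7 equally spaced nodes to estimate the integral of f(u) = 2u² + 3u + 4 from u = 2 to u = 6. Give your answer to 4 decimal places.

203.2593

h = (6 − 2)/6 = 0.666667.
Nodes u₀,…,u₆ = 2, 2.666667, 3.333333, 4, 4.666667, 5.333333, 6.
f(u) = 2u² + 3u + 4: f₀=18, f₁=26.222222, f₂=36.222222, f₃=48, f₄=61.555556, f₅=76.888889, f₆=94.
(h/2)·[f₀ + 2f₁ + 2f₂ + 2f₃ + 2f₄ + 2f₅ + f₆] = 0.333333·(609.777778) = 203.2593.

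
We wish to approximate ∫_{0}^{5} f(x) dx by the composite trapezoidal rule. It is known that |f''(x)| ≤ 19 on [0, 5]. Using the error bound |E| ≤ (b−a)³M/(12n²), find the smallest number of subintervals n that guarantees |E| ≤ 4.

8

Need 2375/(12n²) ≤ 4.
n² ≥ 2375/(12·4) = 49.4792 ⇒ n ≥ 7.0341, so the smallest n is 8.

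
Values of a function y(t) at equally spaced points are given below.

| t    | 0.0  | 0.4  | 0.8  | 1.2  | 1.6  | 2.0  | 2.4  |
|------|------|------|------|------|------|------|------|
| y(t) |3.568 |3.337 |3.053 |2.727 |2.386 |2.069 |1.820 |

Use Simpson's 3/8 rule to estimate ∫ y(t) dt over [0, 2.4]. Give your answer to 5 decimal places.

h = 0.4, n = 6.
(3h/8)·[y₀ + 3y₁ + 3y₂ + 2y₃ + 3y₄ + 3y₅ + y₆] = 0.15·(43.377) = 6.50655.

6.50655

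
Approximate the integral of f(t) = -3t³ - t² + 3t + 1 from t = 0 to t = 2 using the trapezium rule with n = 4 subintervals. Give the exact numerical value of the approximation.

h = (2 − 0)/4 = 0.5.
Nodes t₀,…,t₄ = 0, 0.5, 1, 1.5, 2.
f(t) = -3t³ - t² + 3t + 1: f₀=1, f₁=1.875, f₂=0, f₃=-6.875, f₄=-21.
(h/2)·[f₀ + 2f₁ + 2f₂ + 2f₃ + f₄] = 0.25·(-30) = -7.5.

-7.5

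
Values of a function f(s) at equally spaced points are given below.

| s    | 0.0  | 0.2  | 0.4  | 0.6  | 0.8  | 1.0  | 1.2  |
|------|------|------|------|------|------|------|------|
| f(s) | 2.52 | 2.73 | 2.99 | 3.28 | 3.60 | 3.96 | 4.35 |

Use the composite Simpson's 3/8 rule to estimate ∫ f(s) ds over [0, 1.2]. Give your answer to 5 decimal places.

h = 0.2, n = 6.
(3h/8)·[y₀ + 3y₁ + 3y₂ + 2y₃ + 3y₄ + 3y₅ + y₆] = 0.075·(53.27) = 3.99525.

3.99525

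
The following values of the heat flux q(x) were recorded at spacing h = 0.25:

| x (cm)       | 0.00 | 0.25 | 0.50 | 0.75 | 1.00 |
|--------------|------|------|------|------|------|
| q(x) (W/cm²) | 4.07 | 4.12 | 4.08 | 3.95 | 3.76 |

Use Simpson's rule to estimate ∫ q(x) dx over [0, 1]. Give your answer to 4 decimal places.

h = 0.25, n = 4.
(h/3)·[y₀ + 4y₁ + 2y₂ + 4y₃ + y₄] = 0.083333·(48.27) = 4.0225.

4.0225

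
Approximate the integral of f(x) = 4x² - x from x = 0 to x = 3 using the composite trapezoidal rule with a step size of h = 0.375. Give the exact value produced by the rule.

31.78125

h = (3 − 0)/8 = 0.375.
Nodes x₀,…,x₈ = 0, 0.375, 0.75, 1.125, 1.5, 1.875, 2.25, 2.625, 3.
f(x) = 4x² - x: f₀=0, f₁=0.1875, f₂=1.5, f₃=3.9375, f₄=7.5, f₅=12.1875, f₆=18, f₇=24.9375, f₈=33.
(h/2)·[f₀ + 2f₁ + 2f₂ + 2f₃ + 2f₄ + 2f₅ + 2f₆ + 2f₇ + f₈] = 0.1875·(169.5) = 31.78125.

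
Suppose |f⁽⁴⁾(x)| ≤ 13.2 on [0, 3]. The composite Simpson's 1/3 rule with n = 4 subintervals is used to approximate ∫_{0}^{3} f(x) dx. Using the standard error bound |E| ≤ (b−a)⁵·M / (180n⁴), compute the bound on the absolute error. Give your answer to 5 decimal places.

|E| ≤ (3)⁵·13.2 / (180·4⁴) = 3207.6/46080 = 0.06961.

0.06961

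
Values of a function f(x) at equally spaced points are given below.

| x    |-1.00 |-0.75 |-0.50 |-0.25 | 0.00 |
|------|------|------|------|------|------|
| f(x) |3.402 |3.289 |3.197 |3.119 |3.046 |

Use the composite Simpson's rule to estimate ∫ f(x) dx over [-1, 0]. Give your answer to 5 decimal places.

3.20617

h = 0.25, n = 4.
(h/3)·[y₀ + 4y₁ + 2y₂ + 4y₃ + y₄] = 0.083333·(38.474) = 3.20617.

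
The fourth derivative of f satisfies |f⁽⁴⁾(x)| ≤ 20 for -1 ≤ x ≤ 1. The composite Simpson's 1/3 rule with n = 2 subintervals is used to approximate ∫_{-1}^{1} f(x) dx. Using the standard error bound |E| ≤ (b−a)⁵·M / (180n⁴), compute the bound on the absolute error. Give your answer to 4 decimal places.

|E| ≤ (2)⁵·20 / (180·2⁴) = 640/2880 = 0.2222.

0.2222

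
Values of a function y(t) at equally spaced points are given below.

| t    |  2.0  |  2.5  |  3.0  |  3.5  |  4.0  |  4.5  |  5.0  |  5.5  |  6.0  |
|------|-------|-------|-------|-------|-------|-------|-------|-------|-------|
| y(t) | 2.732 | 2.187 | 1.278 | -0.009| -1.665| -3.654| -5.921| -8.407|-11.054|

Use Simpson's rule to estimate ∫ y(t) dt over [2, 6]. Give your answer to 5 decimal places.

h = 0.5, n = 8.
(h/3)·[y₀ + 4y₁ + 2y₂ + 4y₃ + 2y₄ + 4y₅ + 2y₆ + 4y₇ + y₈] = 0.166667·(-60.470) = -10.07833.

-10.07833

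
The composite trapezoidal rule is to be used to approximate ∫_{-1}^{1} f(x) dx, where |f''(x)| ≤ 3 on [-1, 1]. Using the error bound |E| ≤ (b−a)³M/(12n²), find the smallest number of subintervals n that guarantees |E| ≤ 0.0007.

54

Need 24/(12n²) ≤ 0.0007.
n² ≥ 24/(12·0.0007) = 2857.14 ⇒ n ≥ 53.4522, so the smallest n is 54.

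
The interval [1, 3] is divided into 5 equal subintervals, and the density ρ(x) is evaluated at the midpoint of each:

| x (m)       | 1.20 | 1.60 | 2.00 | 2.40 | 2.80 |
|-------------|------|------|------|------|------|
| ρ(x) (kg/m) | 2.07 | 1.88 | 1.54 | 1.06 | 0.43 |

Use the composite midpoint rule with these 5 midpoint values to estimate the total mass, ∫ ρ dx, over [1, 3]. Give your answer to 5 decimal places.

2.79200

h = 0.4, n = 5.
h·[y(m₁) + y(m₂) + y(m₃) + y(m₄) + y(m₅)] = 0.4·(6.98) = 2.79200.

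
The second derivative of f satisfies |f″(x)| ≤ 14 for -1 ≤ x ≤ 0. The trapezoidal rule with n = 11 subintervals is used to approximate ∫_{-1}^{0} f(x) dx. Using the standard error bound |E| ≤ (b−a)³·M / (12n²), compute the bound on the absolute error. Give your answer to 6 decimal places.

|E| ≤ (1)³·14 / (12·11²) = 14/1452 = 0.009642.

0.009642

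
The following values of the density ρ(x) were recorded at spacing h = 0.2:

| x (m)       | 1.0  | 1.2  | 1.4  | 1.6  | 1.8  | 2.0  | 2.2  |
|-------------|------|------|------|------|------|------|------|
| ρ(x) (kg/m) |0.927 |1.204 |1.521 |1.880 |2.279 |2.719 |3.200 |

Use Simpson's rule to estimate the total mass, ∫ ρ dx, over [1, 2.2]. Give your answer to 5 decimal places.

h = 0.2, n = 6.
(h/3)·[y₀ + 4y₁ + 2y₂ + 4y₃ + 2y₄ + 4y₅ + y₆] = 0.066667·(34.939) = 2.32927.

2.32927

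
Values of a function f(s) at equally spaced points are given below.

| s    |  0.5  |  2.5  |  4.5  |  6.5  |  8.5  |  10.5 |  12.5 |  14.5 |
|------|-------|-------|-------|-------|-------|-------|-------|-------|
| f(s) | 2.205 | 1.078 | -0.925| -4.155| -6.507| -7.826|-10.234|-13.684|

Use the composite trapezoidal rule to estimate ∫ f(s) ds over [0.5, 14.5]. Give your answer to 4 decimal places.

-68.6170

h = 2, n = 7.
(h/2)·[y₀ + 2y₁ + 2y₂ + 2y₃ + 2y₄ + 2y₅ + 2y₆ + y₇] = 1·(-68.617) = -68.6170.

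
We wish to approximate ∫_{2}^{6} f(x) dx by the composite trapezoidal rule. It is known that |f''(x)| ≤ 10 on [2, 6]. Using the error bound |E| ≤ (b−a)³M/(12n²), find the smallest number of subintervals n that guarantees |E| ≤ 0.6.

10

Need 640/(12n²) ≤ 0.6.
n² ≥ 640/(12·0.6) = 88.8889 ⇒ n ≥ 9.4281, so the smallest n is 10.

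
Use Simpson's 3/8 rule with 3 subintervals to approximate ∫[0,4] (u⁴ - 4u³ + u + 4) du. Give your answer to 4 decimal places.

-23.4074

h = (4 − 0)/3 = 1.333333.
Nodes u₀,…,u₃ = 0, 1.333333, 2.666667, 4.
f(u) = u⁴ - 4u³ + u + 4: f₀=4, f₁=-0.987654, f₂=-18.617284, f₃=8.
(3h/8)·[f₀ + 3f₁ + 3f₂ + f₃] = 0.5·(-46.814815) = -23.4074.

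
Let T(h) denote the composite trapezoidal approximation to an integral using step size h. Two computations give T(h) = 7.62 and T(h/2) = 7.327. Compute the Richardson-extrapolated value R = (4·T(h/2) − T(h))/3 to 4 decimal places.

R = (4·T(h/2) − T(h)) / 3 = (4·7.327 − 7.62)/3 = (21.688)/3 = 7.2293.

7.2293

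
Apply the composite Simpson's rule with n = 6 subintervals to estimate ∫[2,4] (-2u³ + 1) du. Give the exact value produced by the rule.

h = (4 − 2)/6 = 0.333333.
Nodes u₀,…,u₆ = 2, 2.333333, 2.666667, 3, 3.333333, 3.666667, 4.
f(u) = -2u³ + 1: f₀=-15, f₁=-24.407407, f₂=-36.925926, f₃=-53, f₄=-73.074074, f₅=-97.592593, f₆=-127.
(h/3)·[f₀ + 4f₁ + 2f₂ + 4f₃ + 2f₄ + 4f₅ + f₆] = 0.111111·(-1062) = -118.

-118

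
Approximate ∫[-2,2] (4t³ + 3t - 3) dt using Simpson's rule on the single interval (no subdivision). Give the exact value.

S = (b−a)/6 · [f(-2) + 4f(0) + f(2)] = 0.666667·[(-41) + 4·(-3) + 35] = -12.

-12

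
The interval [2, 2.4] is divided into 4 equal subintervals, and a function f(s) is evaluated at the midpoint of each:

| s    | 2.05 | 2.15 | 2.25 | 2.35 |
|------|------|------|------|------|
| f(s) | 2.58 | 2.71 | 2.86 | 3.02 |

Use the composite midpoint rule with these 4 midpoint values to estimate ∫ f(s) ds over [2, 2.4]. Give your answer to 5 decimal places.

1.11700

h = 0.1, n = 4.
h·[y(m₁) + y(m₂) + y(m₃) + y(m₄)] = 0.1·(11.17) = 1.11700.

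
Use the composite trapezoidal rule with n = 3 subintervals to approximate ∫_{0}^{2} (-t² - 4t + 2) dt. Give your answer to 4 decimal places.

h = (2 − 0)/3 = 0.666667.
Nodes t₀,…,t₃ = 0, 0.666667, 1.333333, 2.
f(t) = -t² - 4t + 2: f₀=2, f₁=-1.111111, f₂=-5.111111, f₃=-10.
(h/2)·[f₀ + 2f₁ + 2f₂ + f₃] = 0.333333·(-20.444444) = -6.8148.

-6.8148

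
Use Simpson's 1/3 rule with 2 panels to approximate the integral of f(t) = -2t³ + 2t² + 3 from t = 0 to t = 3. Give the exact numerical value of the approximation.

-13.5

h = (3 − 0)/2 = 1.5.
Nodes t₀,…,t₂ = 0, 1.5, 3.
f(t) = -2t³ + 2t² + 3: f₀=3, f₁=0.75, f₂=-33.
(h/3)·[f₀ + 4f₁ + f₂] = 0.5·(-27) = -13.5.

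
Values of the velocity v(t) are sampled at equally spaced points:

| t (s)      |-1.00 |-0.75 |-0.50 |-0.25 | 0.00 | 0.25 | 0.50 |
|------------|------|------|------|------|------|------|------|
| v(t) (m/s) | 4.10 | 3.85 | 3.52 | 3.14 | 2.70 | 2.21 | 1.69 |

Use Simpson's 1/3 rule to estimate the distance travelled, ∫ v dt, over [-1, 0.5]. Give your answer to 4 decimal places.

h = 0.25, n = 6.
(h/3)·[y₀ + 4y₁ + 2y₂ + 4y₃ + 2y₄ + 4y₅ + y₆] = 0.083333·(55.03) = 4.5858.

4.5858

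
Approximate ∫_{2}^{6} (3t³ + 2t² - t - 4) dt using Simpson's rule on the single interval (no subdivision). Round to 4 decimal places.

1066.6667

S = (b−a)/6 · [f(2) + 4f(4) + f(6)] = 0.666667·[26 + 4·216 + 710] = 1066.6667.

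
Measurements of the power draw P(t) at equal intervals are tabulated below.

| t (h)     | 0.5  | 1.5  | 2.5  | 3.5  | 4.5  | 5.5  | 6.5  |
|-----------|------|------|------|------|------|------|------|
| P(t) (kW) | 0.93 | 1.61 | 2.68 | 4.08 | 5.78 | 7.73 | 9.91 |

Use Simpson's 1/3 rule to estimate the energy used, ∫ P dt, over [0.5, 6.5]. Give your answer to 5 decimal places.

27.14667

h = 1, n = 6.
(h/3)·[y₀ + 4y₁ + 2y₂ + 4y₃ + 2y₄ + 4y₅ + y₆] = 0.333333·(81.44) = 27.14667.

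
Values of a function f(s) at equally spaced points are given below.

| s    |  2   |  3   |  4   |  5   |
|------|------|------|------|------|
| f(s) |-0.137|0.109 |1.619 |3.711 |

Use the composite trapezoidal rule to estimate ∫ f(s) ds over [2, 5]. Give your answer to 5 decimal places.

3.51500

h = 1, n = 3.
(h/2)·[y₀ + 2y₁ + 2y₂ + y₃] = 0.5·(7.030) = 3.51500.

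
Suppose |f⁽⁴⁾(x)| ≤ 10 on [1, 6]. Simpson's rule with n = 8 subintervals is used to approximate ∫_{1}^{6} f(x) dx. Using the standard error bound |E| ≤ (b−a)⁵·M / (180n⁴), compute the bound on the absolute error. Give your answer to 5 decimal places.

0.04239

|E| ≤ (5)⁵·10 / (180·8⁴) = 31250/737280 = 0.04239.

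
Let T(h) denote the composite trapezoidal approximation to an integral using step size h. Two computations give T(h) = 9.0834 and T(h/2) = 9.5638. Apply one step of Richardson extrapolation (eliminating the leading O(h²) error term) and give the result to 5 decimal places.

9.72393

R = (4·T(h/2) − T(h)) / 3 = (4·9.5638 − 9.0834)/3 = (29.1718)/3 = 9.72393.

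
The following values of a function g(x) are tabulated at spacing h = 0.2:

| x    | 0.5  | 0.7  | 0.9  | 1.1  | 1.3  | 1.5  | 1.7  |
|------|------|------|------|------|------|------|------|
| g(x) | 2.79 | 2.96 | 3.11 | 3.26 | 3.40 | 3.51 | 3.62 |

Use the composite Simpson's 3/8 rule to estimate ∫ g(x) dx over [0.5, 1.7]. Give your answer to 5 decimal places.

h = 0.2, n = 6.
(3h/8)·[y₀ + 3y₁ + 3y₂ + 2y₃ + 3y₄ + 3y₅ + y₆] = 0.075·(51.87) = 3.89025.

3.89025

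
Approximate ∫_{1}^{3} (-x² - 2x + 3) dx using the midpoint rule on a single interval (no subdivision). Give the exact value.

-10

M = (b−a)·f(2) = 2·(-5) = -10.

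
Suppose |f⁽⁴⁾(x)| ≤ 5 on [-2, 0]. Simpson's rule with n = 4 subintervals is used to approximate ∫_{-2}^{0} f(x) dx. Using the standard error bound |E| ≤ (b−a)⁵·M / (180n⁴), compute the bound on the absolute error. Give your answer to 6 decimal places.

0.003472

|E| ≤ (2)⁵·5 / (180·4⁴) = 160/46080 = 0.003472.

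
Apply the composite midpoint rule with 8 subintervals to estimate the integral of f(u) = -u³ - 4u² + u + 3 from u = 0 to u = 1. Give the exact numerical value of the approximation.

h = (1 − 0)/8 = 0.125.
Midpoints m₁,…,m₈ = 0.0625, 0.1875, 0.3125, 0.4375, 0.5625, 0.6875, 0.8125, 0.9375.
f(m₁)=3.046630859375, f(m₂)=3.040283203125, f(m₃)=2.891357421875, f(m₄)=2.588134765625, f(m₅)=2.118896484375, f(m₆)=1.471923828125, f(m₇)=0.635498046875, f(m₈)=-0.402099609375.
h·[f(m₁) + f(m₂) + f(m₃) + f(m₄) + f(m₅) + f(m₆) + f(m₇) + f(m₈)] = 0.125·(15.390625) = 1.923828125.

1.923828125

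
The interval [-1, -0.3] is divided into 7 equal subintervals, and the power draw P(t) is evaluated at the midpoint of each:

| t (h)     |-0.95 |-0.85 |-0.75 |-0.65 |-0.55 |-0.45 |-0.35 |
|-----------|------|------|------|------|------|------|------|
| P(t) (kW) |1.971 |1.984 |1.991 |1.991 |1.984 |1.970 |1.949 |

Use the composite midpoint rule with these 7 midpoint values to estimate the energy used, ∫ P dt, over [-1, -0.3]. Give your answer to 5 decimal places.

h = 0.1, n = 7.
h·[y(m₁) + y(m₂) + y(m₃) + y(m₄) + y(m₅) + y(m₆) + y(m₇)] = 0.1·(13.840) = 1.38400.

1.38400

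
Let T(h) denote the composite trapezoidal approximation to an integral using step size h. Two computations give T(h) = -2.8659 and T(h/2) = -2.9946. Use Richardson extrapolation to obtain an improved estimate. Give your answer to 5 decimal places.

R = (4·T(h/2) − T(h)) / 3 = (4·(-2.9946) − (-2.8659))/3 = (-9.1125)/3 = -3.03750.

-3.03750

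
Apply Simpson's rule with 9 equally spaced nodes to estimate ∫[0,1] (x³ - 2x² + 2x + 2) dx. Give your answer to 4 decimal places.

2.5833

h = (1 − 0)/8 = 0.125.
Nodes x₀,…,x₈ = 0, 0.125, 0.25, 0.375, 0.5, 0.625, 0.75, 0.875, 1.
f(x) = x³ - 2x² + 2x + 2: f₀=2, f₁=2.220703125, f₂=2.390625, f₃=2.521484375, f₄=2.625, f₅=2.712890625, f₆=2.796875, f₇=2.888671875, f₈=3.
(h/3)·[f₀ + 4f₁ + 2f₂ + 4f₃ + 2f₄ + 4f₅ + 2f₆ + 4f₇ + f₈] = 0.041667·(62) = 2.5833.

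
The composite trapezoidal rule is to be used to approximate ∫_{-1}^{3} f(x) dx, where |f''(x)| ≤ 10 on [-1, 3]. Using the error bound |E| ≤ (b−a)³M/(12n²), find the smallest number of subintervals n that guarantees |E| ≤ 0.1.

24

Need 640/(12n²) ≤ 0.1.
n² ≥ 640/(12·0.1) = 533.333 ⇒ n ≥ 23.0940, so the smallest n is 24.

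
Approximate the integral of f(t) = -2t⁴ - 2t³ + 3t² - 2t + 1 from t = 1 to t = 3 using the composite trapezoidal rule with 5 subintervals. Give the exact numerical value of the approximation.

h = (3 − 1)/5 = 0.4.
Nodes t₀,…,t₅ = 1, 1.4, 1.8, 2.2, 2.6, 3.
f(t) = -2t⁴ - 2t³ + 3t² - 2t + 1: f₀=-2, f₁=-9.0912, f₂=-25.5392, f₃=-57.0272, f₄=-110.4672, f₅=-194.
(h/2)·[f₀ + 2f₁ + 2f₂ + 2f₃ + 2f₄ + f₅] = 0.2·(-600.2496) = -120.04992.

-120.04992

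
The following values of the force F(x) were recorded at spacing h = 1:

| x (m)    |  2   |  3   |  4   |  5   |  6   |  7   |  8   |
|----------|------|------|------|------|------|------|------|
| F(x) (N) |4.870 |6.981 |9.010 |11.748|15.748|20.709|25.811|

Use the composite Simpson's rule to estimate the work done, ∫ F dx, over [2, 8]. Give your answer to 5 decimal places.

79.31633

h = 1, n = 6.
(h/3)·[y₀ + 4y₁ + 2y₂ + 4y₃ + 2y₄ + 4y₅ + y₆] = 0.333333·(237.949) = 79.31633.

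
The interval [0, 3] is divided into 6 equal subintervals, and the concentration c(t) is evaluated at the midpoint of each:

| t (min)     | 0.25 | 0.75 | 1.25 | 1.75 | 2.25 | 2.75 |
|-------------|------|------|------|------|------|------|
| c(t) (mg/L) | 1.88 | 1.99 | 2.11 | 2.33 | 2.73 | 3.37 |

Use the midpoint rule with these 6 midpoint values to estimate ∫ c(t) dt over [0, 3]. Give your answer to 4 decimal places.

7.2050

h = 0.5, n = 6.
h·[y(m₁) + y(m₂) + y(m₃) + y(m₄) + y(m₅) + y(m₆)] = 0.5·(14.41) = 7.2050.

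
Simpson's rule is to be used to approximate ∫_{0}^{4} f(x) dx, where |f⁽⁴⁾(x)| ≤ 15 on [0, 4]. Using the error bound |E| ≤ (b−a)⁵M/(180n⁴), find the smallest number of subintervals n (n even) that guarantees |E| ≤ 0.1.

6

Need 15360/(180n⁴) ≤ 0.1.
n⁴ ≥ 15360/(180·0.1) = 853.333 ⇒ n ≥ 5.4048, so the smallest even n is 6. (n must be even for Simpson's rule.)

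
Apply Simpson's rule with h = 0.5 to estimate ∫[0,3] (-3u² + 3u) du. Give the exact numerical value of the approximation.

h = (3 − 0)/6 = 0.5.
Nodes u₀,…,u₆ = 0, 0.5, 1, 1.5, 2, 2.5, 3.
f(u) = -3u² + 3u: f₀=0, f₁=0.75, f₂=0, f₃=-2.25, f₄=-6, f₅=-11.25, f₆=-18.
(h/3)·[f₀ + 4f₁ + 2f₂ + 4f₃ + 2f₄ + 4f₅ + f₆] = 0.166667·(-81) = -13.5.

-13.5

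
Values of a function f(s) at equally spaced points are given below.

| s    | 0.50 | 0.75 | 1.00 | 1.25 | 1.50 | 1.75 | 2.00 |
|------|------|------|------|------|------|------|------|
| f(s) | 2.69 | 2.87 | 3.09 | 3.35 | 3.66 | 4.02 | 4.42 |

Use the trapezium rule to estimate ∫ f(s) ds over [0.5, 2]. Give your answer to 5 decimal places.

5.13625

h = 0.25, n = 6.
(h/2)·[y₀ + 2y₁ + 2y₂ + 2y₃ + 2y₄ + 2y₅ + y₆] = 0.125·(41.09) = 5.13625.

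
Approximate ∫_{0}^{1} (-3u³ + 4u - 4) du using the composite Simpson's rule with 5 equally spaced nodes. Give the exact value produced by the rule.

h = (1 − 0)/4 = 0.25.
Nodes u₀,…,u₄ = 0, 0.25, 0.5, 0.75, 1.
f(u) = -3u³ + 4u - 4: f₀=-4, f₁=-3.046875, f₂=-2.375, f₃=-2.265625, f₄=-3.
(h/3)·[f₀ + 4f₁ + 2f₂ + 4f₃ + f₄] = 0.083333·(-33) = -2.75.

-2.75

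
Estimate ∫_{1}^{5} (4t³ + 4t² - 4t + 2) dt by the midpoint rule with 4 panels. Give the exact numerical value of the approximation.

736

h = (5 − 1)/4 = 1.
Midpoints m₁,…,m₄ = 1.5, 2.5, 3.5, 4.5.
f(m₁)=18.5, f(m₂)=79.5, f(m₃)=208.5, f(m₄)=429.5.
h·[f(m₁) + f(m₂) + f(m₃) + f(m₄)] = 1·(736) = 736.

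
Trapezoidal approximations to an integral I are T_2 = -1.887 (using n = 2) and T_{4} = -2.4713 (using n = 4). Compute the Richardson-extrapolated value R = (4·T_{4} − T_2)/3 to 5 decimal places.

R = (4·T_{4} − T_2) / 3 = (4·(-2.4713) − (-1.887))/3 = (-7.9982)/3 = -2.66607.

-2.66607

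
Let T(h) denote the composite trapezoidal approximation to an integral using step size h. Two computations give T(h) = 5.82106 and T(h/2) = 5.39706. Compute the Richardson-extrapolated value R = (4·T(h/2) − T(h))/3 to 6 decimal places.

R = (4·T(h/2) − T(h)) / 3 = (4·5.39706 − 5.82106)/3 = (15.76718)/3 = 5.255727.

5.255727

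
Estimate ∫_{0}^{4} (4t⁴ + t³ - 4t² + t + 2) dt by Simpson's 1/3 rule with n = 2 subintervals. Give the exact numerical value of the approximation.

848

h = (4 − 0)/2 = 2.
Nodes t₀,…,t₂ = 0, 2, 4.
f(t) = 4t⁴ + t³ - 4t² + t + 2: f₀=2, f₁=60, f₂=1030.
(h/3)·[f₀ + 4f₁ + f₂] = 0.666667·(1272) = 848.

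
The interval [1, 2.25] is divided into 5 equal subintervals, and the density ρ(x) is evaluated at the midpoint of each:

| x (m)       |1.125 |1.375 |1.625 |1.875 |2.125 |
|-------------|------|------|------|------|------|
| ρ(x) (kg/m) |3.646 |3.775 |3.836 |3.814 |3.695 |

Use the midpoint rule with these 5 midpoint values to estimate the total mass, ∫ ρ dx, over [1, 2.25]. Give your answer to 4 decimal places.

h = 0.25, n = 5.
h·[y(m₁) + y(m₂) + y(m₃) + y(m₄) + y(m₅)] = 0.25·(18.766) = 4.6915.

4.6915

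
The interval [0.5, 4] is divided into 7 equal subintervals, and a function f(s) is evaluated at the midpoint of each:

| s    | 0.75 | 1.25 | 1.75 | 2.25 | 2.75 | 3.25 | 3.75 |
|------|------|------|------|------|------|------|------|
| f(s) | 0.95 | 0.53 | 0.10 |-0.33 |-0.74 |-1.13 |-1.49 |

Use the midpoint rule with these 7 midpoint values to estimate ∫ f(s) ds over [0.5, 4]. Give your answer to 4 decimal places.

h = 0.5, n = 7.
h·[y(m₁) + y(m₂) + y(m₃) + y(m₄) + y(m₅) + y(m₆) + y(m₇)] = 0.5·(-2.11) = -1.0550.

-1.0550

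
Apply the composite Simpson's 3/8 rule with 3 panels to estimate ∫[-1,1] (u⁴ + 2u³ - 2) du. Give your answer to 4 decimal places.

-3.4815

h = (1 − (-1))/3 = 0.666667.
Nodes u₀,…,u₃ = -1, -0.333333, 0.333333, 1.
f(u) = u⁴ + 2u³ - 2: f₀=-3, f₁=-2.061728, f₂=-1.913580, f₃=1.
(3h/8)·[f₀ + 3f₁ + 3f₂ + f₃] = 0.25·(-13.925926) = -3.4815.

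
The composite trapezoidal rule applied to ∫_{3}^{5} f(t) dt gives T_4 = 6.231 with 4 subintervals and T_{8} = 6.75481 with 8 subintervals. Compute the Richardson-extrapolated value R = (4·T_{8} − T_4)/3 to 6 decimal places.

R = (4·T_{8} − T_4) / 3 = (4·6.75481 − 6.231)/3 = (20.78824)/3 = 6.929413.

6.929413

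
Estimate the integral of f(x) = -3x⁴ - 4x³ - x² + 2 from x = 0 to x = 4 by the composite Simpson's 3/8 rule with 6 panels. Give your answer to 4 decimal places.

h = (4 − 0)/6 = 0.666667.
Nodes x₀,…,x₆ = 0, 0.666667, 1.333333, 2, 2.666667, 3.333333, 4.
f(x) = -3x⁴ - 4x³ - x² + 2: f₀=2, f₁=-0.222222, f₂=-18.740741, f₃=-82, f₄=-232.666667, f₅=-527.629630, f₆=-1038.
(3h/8)·[f₀ + 3f₁ + 3f₂ + 2f₃ + 3f₄ + 3f₅ + f₆] = 0.25·(-3537.777778) = -884.4444.

-884.4444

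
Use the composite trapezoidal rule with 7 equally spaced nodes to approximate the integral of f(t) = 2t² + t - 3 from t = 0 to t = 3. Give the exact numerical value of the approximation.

h = (3 − 0)/6 = 0.5.
Nodes t₀,…,t₆ = 0, 0.5, 1, 1.5, 2, 2.5, 3.
f(t) = 2t² + t - 3: f₀=-3, f₁=-2, f₂=0, f₃=3, f₄=7, f₅=12, f₆=18.
(h/2)·[f₀ + 2f₁ + 2f₂ + 2f₃ + 2f₄ + 2f₅ + f₆] = 0.25·(55) = 13.75.

13.75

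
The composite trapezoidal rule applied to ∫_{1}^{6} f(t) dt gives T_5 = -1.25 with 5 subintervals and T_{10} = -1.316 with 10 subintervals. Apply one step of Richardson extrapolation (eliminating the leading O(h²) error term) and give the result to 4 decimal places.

-1.3380

R = (4·T_{10} − T_5) / 3 = (4·(-1.316) − (-1.25))/3 = (-4.014)/3 = -1.3380.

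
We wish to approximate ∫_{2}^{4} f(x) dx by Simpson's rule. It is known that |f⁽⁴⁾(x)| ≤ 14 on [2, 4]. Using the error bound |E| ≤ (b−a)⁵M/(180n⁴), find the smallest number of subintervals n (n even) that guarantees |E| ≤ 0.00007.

Need 448/(180n⁴) ≤ 0.00007.
n⁴ ≥ 448/(180·0.00007) = 35555.6 ⇒ n ≥ 13.7318, so the smallest even n is 14. (n must be even for Simpson's rule.)

14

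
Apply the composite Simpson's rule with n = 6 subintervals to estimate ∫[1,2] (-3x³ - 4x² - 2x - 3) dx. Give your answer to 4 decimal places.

-26.5833

h = (2 − 1)/6 = 0.166667.
Nodes x₀,…,x₆ = 1, 1.166667, 1.333333, 1.5, 1.666667, 1.833333, 2.
f(x) = -3x³ - 4x² - 2x - 3: f₀=-12, f₁=-15.541667, f₂=-19.888889, f₃=-25.125, f₄=-31.333333, f₅=-38.597222, f₆=-47.
(h/3)·[f₀ + 4f₁ + 2f₂ + 4f₃ + 2f₄ + 4f₅ + f₆] = 0.055556·(-478.5) = -26.5833.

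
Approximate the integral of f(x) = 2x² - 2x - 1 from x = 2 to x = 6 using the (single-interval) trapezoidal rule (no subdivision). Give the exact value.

T = (b−a)/2 · [f(2) + f(6)] = 2·[3 + 59] = 124.

124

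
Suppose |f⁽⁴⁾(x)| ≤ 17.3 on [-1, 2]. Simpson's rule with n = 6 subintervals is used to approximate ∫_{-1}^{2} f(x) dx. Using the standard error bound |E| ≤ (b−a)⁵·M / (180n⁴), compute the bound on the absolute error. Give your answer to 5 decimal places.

0.01802

|E| ≤ (3)⁵·17.3 / (180·6⁴) = 4203.9/233280 = 0.01802.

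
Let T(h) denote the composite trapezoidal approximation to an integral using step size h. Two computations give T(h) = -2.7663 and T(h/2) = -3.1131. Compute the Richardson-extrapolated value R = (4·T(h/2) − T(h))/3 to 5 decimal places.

-3.22870

R = (4·T(h/2) − T(h)) / 3 = (4·(-3.1131) − (-2.7663))/3 = (-9.6861)/3 = -3.22870.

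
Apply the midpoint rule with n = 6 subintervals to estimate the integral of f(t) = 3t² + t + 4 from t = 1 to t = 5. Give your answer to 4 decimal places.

151.5556

h = (5 − 1)/6 = 0.666667.
Midpoints m₁,…,m₆ = 1.333333, 2, 2.666667, 3.333333, 4, 4.666667.
f(m₁)=10.666667, f(m₂)=18, f(m₃)=28, f(m₄)=40.666667, f(m₅)=56, f(m₆)=74.
h·[f(m₁) + f(m₂) + f(m₃) + f(m₄) + f(m₅) + f(m₆)] = 0.666667·(227.333333) = 151.5556.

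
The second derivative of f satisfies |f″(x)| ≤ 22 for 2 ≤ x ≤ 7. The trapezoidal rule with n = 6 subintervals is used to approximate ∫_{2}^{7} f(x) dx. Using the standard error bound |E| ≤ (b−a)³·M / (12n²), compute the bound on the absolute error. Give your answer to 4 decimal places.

|E| ≤ (5)³·22 / (12·6²) = 2750/432 = 6.3657.

6.3657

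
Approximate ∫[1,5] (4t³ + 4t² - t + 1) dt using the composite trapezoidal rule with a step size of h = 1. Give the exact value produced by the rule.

h = (5 − 1)/4 = 1.
Nodes t₀,…,t₄ = 1, 2, 3, 4, 5.
f(t) = 4t³ + 4t² - t + 1: f₀=8, f₁=47, f₂=142, f₃=317, f₄=596.
(h/2)·[f₀ + 2f₁ + 2f₂ + 2f₃ + f₄] = 0.5·(1616) = 808.

808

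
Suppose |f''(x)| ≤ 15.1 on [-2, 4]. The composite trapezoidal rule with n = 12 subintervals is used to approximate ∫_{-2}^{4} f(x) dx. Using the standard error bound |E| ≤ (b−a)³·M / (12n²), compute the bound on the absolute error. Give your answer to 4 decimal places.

1.8875

|E| ≤ (6)³·15.1 / (12·12²) = 3261.6/1728 = 1.8875.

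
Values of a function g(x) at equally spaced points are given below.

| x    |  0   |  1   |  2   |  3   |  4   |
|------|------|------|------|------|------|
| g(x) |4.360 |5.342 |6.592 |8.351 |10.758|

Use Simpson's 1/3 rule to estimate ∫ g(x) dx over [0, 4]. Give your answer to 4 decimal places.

h = 1, n = 4.
(h/3)·[y₀ + 4y₁ + 2y₂ + 4y₃ + y₄] = 0.333333·(83.074) = 27.6913.

27.6913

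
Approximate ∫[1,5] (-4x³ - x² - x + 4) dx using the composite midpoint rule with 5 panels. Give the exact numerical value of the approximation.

-653.44

h = (5 − 1)/5 = 0.8.
Midpoints m₁,…,m₅ = 1.4, 2.2, 3, 3.8, 4.6.
f(m₁)=-10.336, f(m₂)=-45.632, f(m₃)=-116, f(m₄)=-233.728, f(m₅)=-411.104.
h·[f(m₁) + f(m₂) + f(m₃) + f(m₄) + f(m₅)] = 0.8·(-816.8) = -653.44.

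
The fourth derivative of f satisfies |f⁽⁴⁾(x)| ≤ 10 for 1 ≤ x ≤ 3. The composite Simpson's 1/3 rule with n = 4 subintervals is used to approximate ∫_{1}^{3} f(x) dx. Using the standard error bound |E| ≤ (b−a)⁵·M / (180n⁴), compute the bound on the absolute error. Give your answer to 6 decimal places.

|E| ≤ (2)⁵·10 / (180·4⁴) = 320/46080 = 0.006944.

0.006944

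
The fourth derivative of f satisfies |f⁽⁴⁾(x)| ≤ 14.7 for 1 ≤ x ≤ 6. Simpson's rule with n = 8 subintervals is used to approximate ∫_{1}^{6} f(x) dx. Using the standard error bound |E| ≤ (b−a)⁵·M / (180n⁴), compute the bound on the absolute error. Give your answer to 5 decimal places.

0.06231

|E| ≤ (5)⁵·14.7 / (180·8⁴) = 45937.5/737280 = 0.06231.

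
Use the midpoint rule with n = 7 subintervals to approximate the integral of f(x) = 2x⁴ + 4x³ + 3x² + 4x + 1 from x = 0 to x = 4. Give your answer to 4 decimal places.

h = (4 − 0)/7 = 0.571429.
Midpoints m₁,…,m₇ = 0.285714, 0.857143, 1.428571, 2, 2.571429, 3.142857, 3.714286.
f(m₁)=2.494377, f(m₂)=10.231154, f(m₃)=32.828405, f(m₄)=85, f(m₅)=186.577676, f(m₆)=362.511037, f(m₇)=642.867555.
h·[f(m₁) + f(m₂) + f(m₃) + f(m₄) + f(m₅) + f(m₆) + f(m₇)] = 0.571429·(1322.510204) = 755.7201.

755.7201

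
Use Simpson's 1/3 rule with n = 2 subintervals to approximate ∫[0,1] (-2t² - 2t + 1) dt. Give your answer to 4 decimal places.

h = (1 − 0)/2 = 0.5.
Nodes t₀,…,t₂ = 0, 0.5, 1.
f(t) = -2t² - 2t + 1: f₀=1, f₁=-0.5, f₂=-3.
(h/3)·[f₀ + 4f₁ + f₂] = 0.166667·(-4) = -0.6667.

-0.6667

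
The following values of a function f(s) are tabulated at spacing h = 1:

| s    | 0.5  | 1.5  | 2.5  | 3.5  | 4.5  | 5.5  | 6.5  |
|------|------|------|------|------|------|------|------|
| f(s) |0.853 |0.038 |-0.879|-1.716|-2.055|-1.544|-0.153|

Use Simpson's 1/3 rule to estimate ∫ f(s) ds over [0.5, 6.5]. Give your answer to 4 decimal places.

-6.0187

h = 1, n = 6.
(h/3)·[y₀ + 4y₁ + 2y₂ + 4y₃ + 2y₄ + 4y₅ + y₆] = 0.333333·(-18.056) = -6.0187.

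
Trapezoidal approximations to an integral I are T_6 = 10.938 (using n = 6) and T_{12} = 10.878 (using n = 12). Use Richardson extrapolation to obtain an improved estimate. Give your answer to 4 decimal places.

R = (4·T_{12} − T_6) / 3 = (4·10.878 − 10.938)/3 = (32.574)/3 = 10.8580.

10.8580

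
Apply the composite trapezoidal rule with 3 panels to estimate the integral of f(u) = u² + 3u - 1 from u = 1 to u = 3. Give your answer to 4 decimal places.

h = (3 − 1)/3 = 0.666667.
Nodes u₀,…,u₃ = 1, 1.666667, 2.333333, 3.
f(u) = u² + 3u - 1: f₀=3, f₁=6.777778, f₂=11.444444, f₃=17.
(h/2)·[f₀ + 2f₁ + 2f₂ + f₃] = 0.333333·(56.444444) = 18.8148.

18.8148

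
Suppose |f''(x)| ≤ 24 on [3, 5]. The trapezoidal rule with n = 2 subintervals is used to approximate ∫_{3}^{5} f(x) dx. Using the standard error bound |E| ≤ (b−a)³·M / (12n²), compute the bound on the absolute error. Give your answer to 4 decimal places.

|E| ≤ (2)³·24 / (12·2²) = 192/48 = 4.0000.

4.0000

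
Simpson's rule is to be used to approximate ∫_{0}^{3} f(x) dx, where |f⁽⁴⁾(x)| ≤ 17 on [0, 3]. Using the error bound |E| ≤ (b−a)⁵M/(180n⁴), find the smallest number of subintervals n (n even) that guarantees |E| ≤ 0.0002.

20

Need 4131/(180n⁴) ≤ 0.0002.
n⁴ ≥ 4131/(180·0.0002) = 114750 ⇒ n ≥ 18.4051, so the smallest even n is 20. (n must be even for Simpson's rule.)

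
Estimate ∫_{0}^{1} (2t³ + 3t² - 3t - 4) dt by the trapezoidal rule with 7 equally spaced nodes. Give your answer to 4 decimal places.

-3.9722

h = (1 − 0)/6 = 0.166667.
Nodes t₀,…,t₆ = 0, 0.166667, 0.333333, 0.5, 0.666667, 0.833333, 1.
f(t) = 2t³ + 3t² - 3t - 4: f₀=-4, f₁=-4.407407, f₂=-4.592593, f₃=-4.5, f₄=-4.074074, f₅=-3.259259, f₆=-2.
(h/2)·[f₀ + 2f₁ + 2f₂ + 2f₃ + 2f₄ + 2f₅ + f₆] = 0.083333·(-47.666667) = -3.9722.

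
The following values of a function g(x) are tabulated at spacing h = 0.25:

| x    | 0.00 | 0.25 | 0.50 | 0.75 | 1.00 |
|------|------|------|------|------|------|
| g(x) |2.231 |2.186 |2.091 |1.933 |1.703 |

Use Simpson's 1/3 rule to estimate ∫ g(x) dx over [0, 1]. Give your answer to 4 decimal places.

2.0493

h = 0.25, n = 4.
(h/3)·[y₀ + 4y₁ + 2y₂ + 4y₃ + y₄] = 0.083333·(24.592) = 2.0493.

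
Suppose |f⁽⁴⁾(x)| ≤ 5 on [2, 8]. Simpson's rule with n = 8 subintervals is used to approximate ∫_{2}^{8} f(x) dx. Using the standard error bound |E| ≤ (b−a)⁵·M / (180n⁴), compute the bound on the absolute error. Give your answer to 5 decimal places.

0.05273

|E| ≤ (6)⁵·5 / (180·8⁴) = 38880/737280 = 0.05273.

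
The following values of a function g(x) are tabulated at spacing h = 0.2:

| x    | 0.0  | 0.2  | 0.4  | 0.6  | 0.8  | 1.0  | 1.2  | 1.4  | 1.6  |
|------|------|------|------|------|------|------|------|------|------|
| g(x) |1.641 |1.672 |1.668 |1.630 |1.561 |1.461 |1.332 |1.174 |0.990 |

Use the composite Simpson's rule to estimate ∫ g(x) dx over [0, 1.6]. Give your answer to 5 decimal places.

2.36673

h = 0.2, n = 8.
(h/3)·[y₀ + 4y₁ + 2y₂ + 4y₃ + 2y₄ + 4y₅ + 2y₆ + 4y₇ + y₈] = 0.066667·(35.501) = 2.36673.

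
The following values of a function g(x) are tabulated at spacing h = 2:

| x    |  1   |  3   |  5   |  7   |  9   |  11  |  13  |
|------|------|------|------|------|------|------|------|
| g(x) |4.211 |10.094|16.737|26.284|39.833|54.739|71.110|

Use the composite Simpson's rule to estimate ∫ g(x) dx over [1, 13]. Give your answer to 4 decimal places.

h = 2, n = 6.
(h/3)·[y₀ + 4y₁ + 2y₂ + 4y₃ + 2y₄ + 4y₅ + y₆] = 0.666667·(552.929) = 368.6193.

368.6193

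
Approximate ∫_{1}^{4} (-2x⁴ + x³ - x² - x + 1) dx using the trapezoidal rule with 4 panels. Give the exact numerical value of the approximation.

-392.68359375

h = (4 − 1)/4 = 0.75.
Nodes x₀,…,x₄ = 1, 1.75, 2.5, 3.25, 4.
f(x) = -2x⁴ + x³ - x² - x + 1: f₀=-2, f₁=-17.2109375, f₂=-70.25, f₃=-201.6171875, f₄=-467.
(h/2)·[f₀ + 2f₁ + 2f₂ + 2f₃ + f₄] = 0.375·(-1047.15625) = -392.68359375.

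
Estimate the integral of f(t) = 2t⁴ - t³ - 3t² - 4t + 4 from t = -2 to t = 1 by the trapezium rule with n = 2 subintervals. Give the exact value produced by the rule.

h = (1 − (-2))/2 = 1.5.
Nodes t₀,…,t₂ = -2, -0.5, 1.
f(t) = 2t⁴ - t³ - 3t² - 4t + 4: f₀=40, f₁=5.5, f₂=-2.
(h/2)·[f₀ + 2f₁ + f₂] = 0.75·(49) = 36.75.

36.75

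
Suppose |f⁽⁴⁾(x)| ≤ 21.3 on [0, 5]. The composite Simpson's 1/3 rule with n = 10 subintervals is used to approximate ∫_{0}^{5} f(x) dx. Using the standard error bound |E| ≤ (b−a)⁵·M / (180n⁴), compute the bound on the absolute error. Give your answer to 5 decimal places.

|E| ≤ (5)⁵·21.3 / (180·10⁴) = 66562.5/1800000 = 0.03698.

0.03698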